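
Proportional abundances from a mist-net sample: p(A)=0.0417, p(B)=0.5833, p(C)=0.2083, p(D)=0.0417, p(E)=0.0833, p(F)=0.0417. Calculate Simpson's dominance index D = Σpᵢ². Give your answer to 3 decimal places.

0.396

D = 0.0417² + 0.5833² + 0.2083² + 0.0417² + 0.0833² + 0.0417² = 0.00174 + 0.34024 + 0.04339 + 0.00174 + 0.00694 + 0.00174 = 0.39578 (working shown to 5 dp, full precision carried).
To 3 decimal places, D = 0.396.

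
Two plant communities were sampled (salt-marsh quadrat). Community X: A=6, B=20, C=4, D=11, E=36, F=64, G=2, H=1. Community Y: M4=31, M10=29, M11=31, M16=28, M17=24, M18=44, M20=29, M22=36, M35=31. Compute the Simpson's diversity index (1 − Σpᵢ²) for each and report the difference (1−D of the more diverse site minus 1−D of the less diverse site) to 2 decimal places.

0.17

Community X: N=144, proportions 0.0417, 0.1389, 0.0278, 0.0764, 0.25, 0.4444, 0.0139, 0.0069, giving 1−D = 0.7121 (working shown to 4 dp, full precision carried).
Community Y: N=283, proportions 0.1095, 0.1025, 0.1095, 0.0989, 0.0848, 0.1555, 0.1025, 0.1272, 0.1095, giving 1−D = 0.8857.
Difference = |0.7121 − 0.8857| = 0.1736, i.e. 0.17 to 2 decimal places.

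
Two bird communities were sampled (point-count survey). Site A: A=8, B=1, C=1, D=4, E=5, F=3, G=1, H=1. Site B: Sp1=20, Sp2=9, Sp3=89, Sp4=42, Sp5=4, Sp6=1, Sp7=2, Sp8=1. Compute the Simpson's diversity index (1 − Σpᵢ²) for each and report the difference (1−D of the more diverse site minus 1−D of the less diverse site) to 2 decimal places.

Site A: N=24, proportions 0.3333, 0.0417, 0.0417, 0.1667, 0.2083, 0.125, 0.0417, 0.0417, giving 1−D = 0.7951 (working shown to 4 dp, full precision carried).
Site B: N=168, proportions 0.119, 0.0536, 0.5298, 0.25, 0.0238, 0.006, 0.0119, 0.006, giving 1−D = 0.6390.
Difference = |0.7951 − 0.6390| = 0.1561, i.e. 0.16 to 2 decimal places.

0.16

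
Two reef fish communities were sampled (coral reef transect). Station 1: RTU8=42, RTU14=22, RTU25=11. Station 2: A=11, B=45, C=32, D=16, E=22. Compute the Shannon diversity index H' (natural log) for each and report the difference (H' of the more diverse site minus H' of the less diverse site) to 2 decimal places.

Station 1: N=75, proportions 0.56, 0.2933, 0.1467, giving H' = 0.9660 (working shown to 4 dp, full precision carried).
Station 2: N=126, proportions 0.0873, 0.3571, 0.254, 0.127, 0.1746, giving H' = 1.4955.
Difference = |0.9660 − 1.4955| = 0.5295, i.e. 0.53 to 2 decimal places.

0.53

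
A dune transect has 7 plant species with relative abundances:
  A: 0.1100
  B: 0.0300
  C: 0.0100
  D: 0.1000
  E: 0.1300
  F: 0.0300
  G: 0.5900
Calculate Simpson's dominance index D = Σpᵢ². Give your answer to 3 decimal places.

0.389

D = 0.11² + 0.03² + 0.01² + 0.1² + 0.13² + 0.03² + 0.59² = 0.01210 + 0.00090 + 0.00010 + 0.01000 + 0.01690 + 0.00090 + 0.34810 = 0.38900 (working shown to 5 dp, full precision carried).
To 3 decimal places, D = 0.389.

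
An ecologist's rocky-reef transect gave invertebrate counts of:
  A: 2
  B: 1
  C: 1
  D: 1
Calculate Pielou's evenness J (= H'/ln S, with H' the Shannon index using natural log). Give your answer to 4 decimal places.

Total N = 2+1+1+1 = 5, so the proportions are 0.4, 0.2, 0.2, 0.2 (working shown to 6 dp, full precision carried).
H' = −Σ pᵢ ln pᵢ = −((-0.366516) + (-0.321888) + (-0.321888) + (-0.321888)) = 1.332179.
With S = 4 species, ln S = 1.386294, so J = 1.332179/1.386294 = 0.960964, i.e. 0.9610 to 4 decimal places.

0.9610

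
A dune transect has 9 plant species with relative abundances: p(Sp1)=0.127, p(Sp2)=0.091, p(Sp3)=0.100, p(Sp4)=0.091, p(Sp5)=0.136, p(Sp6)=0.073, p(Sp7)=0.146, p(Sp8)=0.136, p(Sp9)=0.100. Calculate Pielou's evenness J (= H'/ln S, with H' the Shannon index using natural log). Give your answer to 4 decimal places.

0.9892

H' = −Σ pᵢ ln pᵢ = −((-0.262073) + (-0.218118) + (-0.230259) + (-0.218118) + (-0.271334) + (-0.191063) + (-0.280926) + (-0.271334) + (-0.230259)) = 2.173481 (working shown to 6 dp, full precision carried).
With S = 9 species, ln S = 2.197225, so J = 2.173481/2.197225 = 0.989194, i.e. 0.9892 to 4 decimal places.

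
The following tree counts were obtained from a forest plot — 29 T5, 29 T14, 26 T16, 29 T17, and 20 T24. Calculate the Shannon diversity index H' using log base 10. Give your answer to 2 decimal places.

Total N = 29+29+26+29+20 = 133, so the proportions are 0.218045, 0.218045, 0.195489, 0.218045, 0.150376 (working shown to 6 dp, full precision carried).
Each pᵢ log₁₀ pᵢ term: 0.218045×(-0.661454)=-0.144227, 0.218045×(-0.661454)=-0.144227, 0.195489×(-0.708878)=-0.138578, 0.218045×(-0.661454)=-0.144227, 0.150376×(-0.822822)=-0.123733.
Sum = -0.694990, so H' = 0.69.

0.69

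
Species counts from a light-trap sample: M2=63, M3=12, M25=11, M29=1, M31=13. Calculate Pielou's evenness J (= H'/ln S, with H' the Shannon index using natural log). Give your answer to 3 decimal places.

0.683

Total N = 63+12+11+1+13 = 100, so the proportions are 0.63, 0.12, 0.11, 0.01, 0.13 (working shown to 5 dp, full precision carried).
H' = −Σ pᵢ ln pᵢ = −((-0.29108) + (-0.25443) + (-0.24280) + (-0.04605) + (-0.26523)) = 1.09959.
With S = 5 species, ln S = 1.60944, so J = 1.09959/1.60944 = 0.68322, i.e. 0.683 to 3 decimal places.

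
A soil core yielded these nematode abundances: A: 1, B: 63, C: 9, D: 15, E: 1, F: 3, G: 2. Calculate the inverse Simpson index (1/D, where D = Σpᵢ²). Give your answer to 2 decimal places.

2.06

Total N = 1+63+9+15+1+3+2 = 94, so the proportions are 0.01064, 0.67021, 0.09574, 0.15957, 0.01064, 0.03191, 0.02128 (working shown to 5 dp, full precision carried).
D = 0.01064² + 0.67021² + 0.09574² + 0.15957² + 0.01064² + 0.03191² + 0.02128² = 0.00011 + 0.44919 + 0.00917 + 0.02546 + 0.00011 + 0.00102 + 0.00045 = 0.48551.
So 1/D = 2.0597, i.e. 2.06 to 2 decimal places.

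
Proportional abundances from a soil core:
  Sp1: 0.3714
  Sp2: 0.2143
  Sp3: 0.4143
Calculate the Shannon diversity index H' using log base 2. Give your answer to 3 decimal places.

Each pᵢ log₂ pᵢ term (working shown to 5 dp, full precision carried): 0.3714×(-1.42895)=-0.53071, 0.2143×(-2.22230)=-0.47624, 0.4143×(-1.27125)=-0.52668.
Sum = -1.53363, so H' = 1.534.

1.534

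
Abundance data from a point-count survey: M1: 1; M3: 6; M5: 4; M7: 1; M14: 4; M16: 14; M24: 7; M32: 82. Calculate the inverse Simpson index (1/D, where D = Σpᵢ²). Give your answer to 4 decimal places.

2.0118

Total N = 1+6+4+1+4+14+7+82 = 119, so the proportions are 0.0084034, 0.0504202, 0.0336134, 0.0084034, 0.0336134, 0.1176471, 0.0588235, 0.6890756 (working shown to 7 dp, full precision carried).
D = 0.0084034² + 0.0504202² + 0.0336134² + 0.0084034² + 0.0336134² + 0.1176471² + 0.0588235² + 0.6890756² = 0.0000706 + 0.0025422 + 0.0011299 + 0.0000706 + 0.0011299 + 0.0138408 + 0.0034602 + 0.4748252 = 0.4970694.
So 1/D = 2.011791, i.e. 2.0118 to 4 decimal places.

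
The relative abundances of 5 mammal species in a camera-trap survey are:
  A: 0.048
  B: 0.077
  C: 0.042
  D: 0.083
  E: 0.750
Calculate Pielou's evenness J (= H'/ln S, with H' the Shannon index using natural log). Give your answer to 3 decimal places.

0.558

H' = −Σ pᵢ ln pᵢ = −((-0.14575) + (-0.19742) + (-0.13314) + (-0.20658) + (-0.21576)) = 0.89866 (working shown to 5 dp, full precision carried).
With S = 5 species, ln S = 1.60944, so J = 0.89866/1.60944 = 0.55837, i.e. 0.558 to 3 decimal places.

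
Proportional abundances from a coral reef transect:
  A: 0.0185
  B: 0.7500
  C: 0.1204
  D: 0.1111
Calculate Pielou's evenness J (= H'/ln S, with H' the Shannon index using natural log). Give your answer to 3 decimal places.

H' = −Σ pᵢ ln pᵢ = −((-0.07381) + (-0.21576) + (-0.25488) + (-0.24412)) = 0.78858 (working shown to 5 dp, full precision carried).
With S = 4 species, ln S = 1.38629, so J = 0.78858/1.38629 = 0.56884, i.e. 0.569 to 3 decimal places.

0.569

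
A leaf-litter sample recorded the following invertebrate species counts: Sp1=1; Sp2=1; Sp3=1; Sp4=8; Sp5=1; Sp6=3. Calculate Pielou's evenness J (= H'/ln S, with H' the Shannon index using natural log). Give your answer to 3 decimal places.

Total N = 1+1+1+8+1+3 = 15, so the proportions are 0.06667, 0.06667, 0.06667, 0.53333, 0.06667, 0.2 (working shown to 5 dp, full precision carried).
H' = −Σ pᵢ ln pᵢ = −((-0.18054) + (-0.18054) + (-0.18054) + (-0.33526) + (-0.18054) + (-0.32189)) = 1.37929.
With S = 6 species, ln S = 1.79176, so J = 1.37929/1.79176 = 0.76980, i.e. 0.770 to 3 decimal places.

0.770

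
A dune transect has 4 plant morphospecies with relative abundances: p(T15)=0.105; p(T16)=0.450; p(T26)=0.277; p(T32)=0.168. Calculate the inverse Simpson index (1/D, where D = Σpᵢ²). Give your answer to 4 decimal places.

3.1399

D = 0.105² + 0.45² + 0.277² + 0.168² = 0.0110250 + 0.2025000 + 0.0767290 + 0.0282240 = 0.3184780 (working shown to 7 dp, full precision carried).
So 1/D = 3.139934, i.e. 3.1399 to 4 decimal places.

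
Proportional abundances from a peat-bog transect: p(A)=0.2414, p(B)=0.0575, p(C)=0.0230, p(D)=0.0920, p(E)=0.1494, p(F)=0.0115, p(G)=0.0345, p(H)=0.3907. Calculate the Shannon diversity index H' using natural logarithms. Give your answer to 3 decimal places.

Each pᵢ ln pᵢ term (working shown to 5 dp, full precision carried): 0.2414×(-1.42130)=-0.34310, 0.0575×(-2.85597)=-0.16422, 0.023×(-3.77226)=-0.08676, 0.092×(-2.38597)=-0.21951, 0.1494×(-1.90113)=-0.28403, 0.0115×(-4.46541)=-0.05135, 0.0345×(-3.36680)=-0.11615, 0.3907×(-0.93982)=-0.36719.
Sum = -1.63231, so H' = 1.632.

1.632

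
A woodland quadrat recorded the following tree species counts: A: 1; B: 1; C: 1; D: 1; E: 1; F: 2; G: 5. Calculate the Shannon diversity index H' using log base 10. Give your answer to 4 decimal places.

0.7378

Total N = 1+1+1+1+1+2+5 = 12, so the proportions are 0.083333, 0.083333, 0.083333, 0.083333, 0.083333, 0.166667, 0.416667 (working shown to 6 dp, full precision carried).
Each pᵢ log₁₀ pᵢ term: 0.083333×(-1.079181)=-0.089932, 0.083333×(-1.079181)=-0.089932, 0.083333×(-1.079181)=-0.089932, 0.083333×(-1.079181)=-0.089932, 0.083333×(-1.079181)=-0.089932, 0.166667×(-0.778151)=-0.129692, 0.416667×(-0.380211)=-0.158421.
Sum = -0.737772, so H' = 0.7378.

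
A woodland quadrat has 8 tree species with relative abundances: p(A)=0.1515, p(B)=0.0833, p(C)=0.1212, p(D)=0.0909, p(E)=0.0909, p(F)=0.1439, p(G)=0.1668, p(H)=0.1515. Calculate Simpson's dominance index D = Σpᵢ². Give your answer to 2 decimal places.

D = 0.1515² + 0.0833² + 0.1212² + 0.0909² + 0.0909² + 0.1439² + 0.1668² + 0.1515² = 0.0230 + 0.0069 + 0.0147 + 0.0083 + 0.0083 + 0.0207 + 0.0278 + 0.0230 = 0.1326 (working shown to 4 dp, full precision carried).
To 2 decimal places, D = 0.13.

0.13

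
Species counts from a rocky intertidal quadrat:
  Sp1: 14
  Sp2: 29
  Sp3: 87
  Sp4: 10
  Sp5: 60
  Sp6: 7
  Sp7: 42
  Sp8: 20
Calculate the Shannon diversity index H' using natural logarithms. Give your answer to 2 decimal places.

Total N = 14+29+87+10+60+7+42+20 = 269, so the proportions are 0.052, 0.1078, 0.3234, 0.0372, 0.223, 0.026, 0.1561, 0.0743 (working shown to 4 dp, full precision carried).
Each pᵢ ln pᵢ term: 0.052×(-2.9557)=-0.1538, 0.1078×(-2.2274)=-0.2401, 0.3234×(-1.1288)=-0.3651, 0.0372×(-3.2921)=-0.1224, 0.223×(-1.5004)=-0.3347, 0.026×(-3.6488)=-0.0950, 0.1561×(-1.8570)=-0.2899, 0.0743×(-2.5990)=-0.1932.
Sum = -1.7942, so H' = 1.79.

1.79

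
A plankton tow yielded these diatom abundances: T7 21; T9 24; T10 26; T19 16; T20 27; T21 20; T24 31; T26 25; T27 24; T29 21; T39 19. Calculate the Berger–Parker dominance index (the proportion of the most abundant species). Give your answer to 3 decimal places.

0.122

Total N = 21+24+26+16+27+20+31+25+24+21+19 = 254, so the proportions are 0.08268, 0.09449, 0.10236, 0.06299, 0.1063, 0.07874, 0.12205, 0.09843, 0.09449, 0.08268, 0.0748 (working shown to 5 dp, full precision carried).
The largest proportion is 0.12205, i.e. d = 0.122 to 3 decimal places.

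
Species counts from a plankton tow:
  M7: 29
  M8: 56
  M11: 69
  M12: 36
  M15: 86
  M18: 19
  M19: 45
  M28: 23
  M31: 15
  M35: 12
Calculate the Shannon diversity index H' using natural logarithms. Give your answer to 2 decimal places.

2.13

Total N = 29+56+69+36+86+19+45+23+15+12 = 390, so the proportions are 0.0744, 0.1436, 0.1769, 0.0923, 0.2205, 0.0487, 0.1154, 0.059, 0.0385, 0.0308 (working shown to 4 dp, full precision carried).
Each pᵢ ln pᵢ term: 0.0744×(-2.5989)=-0.1932, 0.1436×(-1.9408)=-0.2787, 0.1769×(-1.7320)=-0.3064, 0.0923×(-2.3826)=-0.2199, 0.2205×(-1.5118)=-0.3334, 0.0487×(-3.0217)=-0.1472, 0.1154×(-2.1595)=-0.2492, 0.059×(-2.8307)=-0.1669, 0.0385×(-3.2581)=-0.1253, 0.0308×(-3.4812)=-0.1071.
Sum = -2.1274, so H' = 2.13.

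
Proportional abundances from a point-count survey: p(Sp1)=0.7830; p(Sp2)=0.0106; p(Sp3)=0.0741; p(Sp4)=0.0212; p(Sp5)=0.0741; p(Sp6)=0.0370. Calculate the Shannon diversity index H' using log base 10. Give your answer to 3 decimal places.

0.360

Each pᵢ log₁₀ pᵢ term (working shown to 5 dp, full precision carried): 0.783×(-0.10624)=-0.08318, 0.0106×(-1.97469)=-0.02093, 0.0741×(-1.13018)=-0.08375, 0.0212×(-1.67366)=-0.03548, 0.0741×(-1.13018)=-0.08375, 0.037×(-1.43180)=-0.05298.
Sum = -0.36007, so H' = 0.360.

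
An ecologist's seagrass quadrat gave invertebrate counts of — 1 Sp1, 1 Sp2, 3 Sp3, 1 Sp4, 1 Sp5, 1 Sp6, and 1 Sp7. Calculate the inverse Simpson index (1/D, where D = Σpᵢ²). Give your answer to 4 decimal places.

Total N = 1+1+3+1+1+1+1 = 9, so the proportions are 0.11111111, 0.11111111, 0.33333333, 0.11111111, 0.11111111, 0.11111111, 0.11111111 (working shown to 8 dp, full precision carried).
D = 0.11111111² + 0.11111111² + 0.33333333² + 0.11111111² + 0.11111111² + 0.11111111² + 0.11111111² = 0.01234568 + 0.01234568 + 0.11111111 + 0.01234568 + 0.01234568 + 0.01234568 + 0.01234568 = 0.18518519.
So 1/D = 5.400000, i.e. 5.4000 to 4 decimal places.

5.4000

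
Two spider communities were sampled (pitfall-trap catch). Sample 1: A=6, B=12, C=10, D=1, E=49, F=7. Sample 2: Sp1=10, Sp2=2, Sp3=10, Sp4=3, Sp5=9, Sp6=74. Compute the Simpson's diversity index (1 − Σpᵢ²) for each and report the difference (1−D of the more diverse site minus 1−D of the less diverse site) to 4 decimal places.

Sample 1: N=85, proportions 0.070588, 0.141176, 0.117647, 0.011765, 0.576471, 0.082353, giving 1−D = 0.622007 (working shown to 6 dp, full precision carried).
Sample 2: N=108, proportions 0.092593, 0.018519, 0.092593, 0.027778, 0.083333, 0.685185, giving 1−D = 0.505316.
Difference = |0.622007 − 0.505316| = 0.116691, i.e. 0.1167 to 4 decimal places.

0.1167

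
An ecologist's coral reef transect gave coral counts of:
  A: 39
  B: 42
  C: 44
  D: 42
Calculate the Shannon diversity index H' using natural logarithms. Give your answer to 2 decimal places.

Total N = 39+42+44+42 = 167, so the proportions are 0.2335, 0.2515, 0.2635, 0.2515 (working shown to 4 dp, full precision carried).
Each pᵢ ln pᵢ term: 0.2335×(-1.4544)=-0.3397, 0.2515×(-1.3803)=-0.3471, 0.2635×(-1.3338)=-0.3514, 0.2515×(-1.3803)=-0.3471.
Sum = -1.3854, so H' = 1.39.

1.39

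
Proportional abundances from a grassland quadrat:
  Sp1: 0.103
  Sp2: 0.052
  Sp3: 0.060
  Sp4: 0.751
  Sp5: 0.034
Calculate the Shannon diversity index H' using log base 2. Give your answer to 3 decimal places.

Each pᵢ log₂ pᵢ term (working shown to 5 dp, full precision carried): 0.103×(-3.27928)=-0.33777, 0.052×(-4.26534)=-0.22180, 0.06×(-4.05889)=-0.24353, 0.751×(-0.41312)=-0.31025, 0.034×(-4.87832)=-0.16586.
Sum = -1.27921, so H' = 1.279.

1.279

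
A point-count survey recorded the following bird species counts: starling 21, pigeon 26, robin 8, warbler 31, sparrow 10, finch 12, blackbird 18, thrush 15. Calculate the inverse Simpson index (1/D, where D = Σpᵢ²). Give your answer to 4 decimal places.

Total N = 21+26+8+31+10+12+18+15 = 141, so the proportions are 0.14893617, 0.18439716, 0.05673759, 0.21985816, 0.07092199, 0.08510638, 0.12765957, 0.10638298 (working shown to 8 dp, full precision carried).
D = 0.14893617² + 0.18439716² + 0.05673759² + 0.21985816² + 0.07092199² + 0.08510638² + 0.12765957² + 0.10638298² = 0.02218198 + 0.03400231 + 0.00321915 + 0.04833761 + 0.00502993 + 0.00724310 + 0.01629697 + 0.01131734 = 0.14762839.
So 1/D = 6.773765, i.e. 6.7738 to 4 decimal places.

6.7738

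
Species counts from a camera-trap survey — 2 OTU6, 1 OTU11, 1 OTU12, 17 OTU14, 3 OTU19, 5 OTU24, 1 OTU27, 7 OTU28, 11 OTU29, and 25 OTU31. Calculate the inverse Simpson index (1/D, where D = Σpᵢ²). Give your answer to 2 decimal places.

Total N = 2+1+1+17+3+5+1+7+11+25 = 73, so the proportions are 0.027397, 0.013699, 0.013699, 0.232877, 0.041096, 0.068493, 0.013699, 0.09589, 0.150685, 0.342466 (working shown to 6 dp, full precision carried).
D = 0.027397² + 0.013699² + 0.013699² + 0.232877² + 0.041096² + 0.068493² + 0.013699² + 0.09589² + 0.150685² + 0.342466² = 0.000751 + 0.000188 + 0.000188 + 0.054232 + 0.001689 + 0.004691 + 0.000188 + 0.009195 + 0.022706 + 0.117283 = 0.211109.
So 1/D = 4.7369, i.e. 4.74 to 2 decimal places.

4.74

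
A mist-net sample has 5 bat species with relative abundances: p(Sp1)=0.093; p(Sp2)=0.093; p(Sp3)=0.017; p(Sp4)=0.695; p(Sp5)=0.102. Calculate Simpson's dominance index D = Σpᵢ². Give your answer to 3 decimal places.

D = 0.093² + 0.093² + 0.017² + 0.695² + 0.102² = 0.00865 + 0.00865 + 0.00029 + 0.48302 + 0.01040 = 0.51102 (working shown to 5 dp, full precision carried).
To 3 decimal places, D = 0.511.

0.511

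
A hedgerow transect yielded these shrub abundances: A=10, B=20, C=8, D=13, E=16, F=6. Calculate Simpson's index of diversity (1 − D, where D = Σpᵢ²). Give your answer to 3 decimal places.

0.808

Total N = 10+20+8+13+16+6 = 73, so the proportions are 0.13699, 0.27397, 0.10959, 0.17808, 0.21918, 0.08219 (working shown to 5 dp, full precision carried).
D = 0.13699² + 0.27397² + 0.10959² + 0.17808² + 0.21918² + 0.08219² = 0.01877 + 0.07506 + 0.01201 + 0.03171 + 0.04804 + 0.00676 = 0.19234.
So 1 − D = 0.80766, i.e. 0.808 to 3 decimal places.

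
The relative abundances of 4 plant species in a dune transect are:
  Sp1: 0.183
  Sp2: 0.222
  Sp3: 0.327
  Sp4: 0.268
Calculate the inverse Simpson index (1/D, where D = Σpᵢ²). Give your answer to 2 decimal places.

3.82

D = 0.183² + 0.222² + 0.327² + 0.268² = 0.033489 + 0.049284 + 0.106929 + 0.071824 = 0.261526 (working shown to 6 dp, full precision carried).
So 1/D = 3.8237, i.e. 3.82 to 2 decimal places.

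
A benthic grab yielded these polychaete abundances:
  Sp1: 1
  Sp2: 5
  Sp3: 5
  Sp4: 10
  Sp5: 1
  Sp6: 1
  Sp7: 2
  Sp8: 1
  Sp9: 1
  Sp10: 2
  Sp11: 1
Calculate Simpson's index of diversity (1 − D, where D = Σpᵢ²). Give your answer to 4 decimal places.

Total N = 1+5+5+10+1+1+2+1+1+2+1 = 30, so the proportions are 0.033333, 0.166667, 0.166667, 0.333333, 0.033333, 0.033333, 0.066667, 0.033333, 0.033333, 0.066667, 0.033333 (working shown to 6 dp, full precision carried).
D = 0.033333² + 0.166667² + 0.166667² + 0.333333² + 0.033333² + 0.033333² + 0.066667² + 0.033333² + 0.033333² + 0.066667² + 0.033333² = 0.001111 + 0.027778 + 0.027778 + 0.111111 + 0.001111 + 0.001111 + 0.004444 + 0.001111 + 0.001111 + 0.004444 + 0.001111 = 0.182222.
So 1 − D = 0.817778, i.e. 0.8178 to 4 decimal places.

0.8178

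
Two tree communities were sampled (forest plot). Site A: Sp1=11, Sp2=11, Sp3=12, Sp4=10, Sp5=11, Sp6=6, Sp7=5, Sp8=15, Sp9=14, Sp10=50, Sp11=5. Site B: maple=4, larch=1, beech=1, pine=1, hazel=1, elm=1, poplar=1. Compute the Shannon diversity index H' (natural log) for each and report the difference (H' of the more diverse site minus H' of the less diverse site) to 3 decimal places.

Site A: N=150, proportions 0.07333, 0.07333, 0.08, 0.06667, 0.07333, 0.04, 0.03333, 0.1, 0.09333, 0.33333, 0.03333, giving H' = 2.13071 (working shown to 5 dp, full precision carried).
Site B: N=10, proportions 0.4, 0.1, 0.1, 0.1, 0.1, 0.1, 0.1, giving H' = 1.74807.
Difference = |2.13071 − 1.74807| = 0.38264, i.e. 0.383 to 3 decimal places.

0.383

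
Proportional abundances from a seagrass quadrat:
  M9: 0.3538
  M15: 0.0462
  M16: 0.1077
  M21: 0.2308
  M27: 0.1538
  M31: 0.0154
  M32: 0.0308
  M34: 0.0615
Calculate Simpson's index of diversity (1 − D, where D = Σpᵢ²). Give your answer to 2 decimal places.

D = 0.3538² + 0.0462² + 0.1077² + 0.2308² + 0.1538² + 0.0154² + 0.0308² + 0.0615² = 0.1252 + 0.0021 + 0.0116 + 0.0533 + 0.0237 + 0.0002 + 0.0009 + 0.0038 = 0.2208 (working shown to 4 dp, full precision carried).
So 1 − D = 0.7792, i.e. 0.78 to 2 decimal places.

0.78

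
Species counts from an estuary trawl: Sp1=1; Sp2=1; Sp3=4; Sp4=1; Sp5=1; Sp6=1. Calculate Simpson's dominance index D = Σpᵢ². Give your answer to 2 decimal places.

0.26

Total N = 1+1+4+1+1+1 = 9, so the proportions are 0.1111, 0.1111, 0.4444, 0.1111, 0.1111, 0.1111 (working shown to 4 dp, full precision carried).
D = 0.1111² + 0.1111² + 0.4444² + 0.1111² + 0.1111² + 0.1111² = 0.0123 + 0.0123 + 0.1975 + 0.0123 + 0.0123 + 0.0123 = 0.2593.
To 2 decimal places, D = 0.26.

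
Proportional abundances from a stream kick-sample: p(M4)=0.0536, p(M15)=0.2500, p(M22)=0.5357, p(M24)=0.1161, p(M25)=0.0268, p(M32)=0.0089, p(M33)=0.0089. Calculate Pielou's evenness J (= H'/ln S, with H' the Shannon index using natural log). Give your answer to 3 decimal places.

H' = −Σ pᵢ ln pᵢ = −((-0.15684) + (-0.34657) + (-0.33437) + (-0.25000) + (-0.09700) + (-0.04202) + (-0.04202)) = 1.26884 (working shown to 5 dp, full precision carried).
With S = 7 species, ln S = 1.94591, so J = 1.26884/1.94591 = 0.65205, i.e. 0.652 to 3 decimal places.

0.652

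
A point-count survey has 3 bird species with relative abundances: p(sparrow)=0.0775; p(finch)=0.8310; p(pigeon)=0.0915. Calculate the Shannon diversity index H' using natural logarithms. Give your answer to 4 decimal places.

0.5709

Each pᵢ ln pᵢ term (working shown to 6 dp, full precision carried): 0.0775×(-2.557477)=-0.198204, 0.831×(-0.185125)=-0.153839, 0.0915×(-2.391416)=-0.218815.
Sum = -0.570858, so H' = 0.5709.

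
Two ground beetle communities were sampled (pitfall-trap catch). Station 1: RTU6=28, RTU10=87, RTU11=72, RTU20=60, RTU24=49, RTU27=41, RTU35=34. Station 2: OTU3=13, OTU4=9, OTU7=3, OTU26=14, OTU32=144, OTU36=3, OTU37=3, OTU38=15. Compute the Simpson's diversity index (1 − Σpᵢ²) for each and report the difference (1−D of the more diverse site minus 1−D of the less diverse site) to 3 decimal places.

Station 1: N=371, proportions 0.07547, 0.2345, 0.19407, 0.16173, 0.13208, 0.11051, 0.09164, giving 1−D = 0.83744 (working shown to 5 dp, full precision carried).
Station 2: N=204, proportions 0.06373, 0.04412, 0.01471, 0.06863, 0.70588, 0.01471, 0.01471, 0.07353, giving 1−D = 0.48496.
Difference = |0.83744 − 0.48496| = 0.35248, i.e. 0.352 to 3 decimal places.

0.352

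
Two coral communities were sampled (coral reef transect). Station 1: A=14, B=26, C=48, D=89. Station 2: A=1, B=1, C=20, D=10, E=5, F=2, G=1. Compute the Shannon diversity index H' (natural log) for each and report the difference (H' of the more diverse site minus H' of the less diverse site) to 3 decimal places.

Station 1: N=177, proportions 0.0791, 0.14689, 0.27119, 0.50282, giving H' = 1.18201 (working shown to 5 dp, full precision carried).
Station 2: N=40, proportions 0.025, 0.025, 0.5, 0.25, 0.125, 0.05, 0.025, giving H' = 1.37953.
Difference = |1.18201 − 1.37953| = 0.19752, i.e. 0.198 to 3 decimal places.

0.198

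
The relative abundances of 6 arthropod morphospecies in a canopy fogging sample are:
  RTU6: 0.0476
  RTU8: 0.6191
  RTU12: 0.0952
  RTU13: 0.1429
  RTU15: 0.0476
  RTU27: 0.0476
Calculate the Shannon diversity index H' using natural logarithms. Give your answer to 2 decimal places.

1.23

Each pᵢ ln pᵢ term (working shown to 4 dp, full precision carried): 0.0476×(-3.0449)=-0.1449, 0.6191×(-0.4795)=-0.2969, 0.0952×(-2.3518)=-0.2239, 0.1429×(-1.9456)=-0.2780, 0.0476×(-3.0449)=-0.1449, 0.0476×(-3.0449)=-0.1449.
Sum = -1.2336, so H' = 1.23.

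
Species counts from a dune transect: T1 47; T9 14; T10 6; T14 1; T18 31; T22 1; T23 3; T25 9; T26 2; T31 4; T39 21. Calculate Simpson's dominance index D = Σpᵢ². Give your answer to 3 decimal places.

Total N = 47+14+6+1+31+1+3+9+2+4+21 = 139, so the proportions are 0.33813, 0.10072, 0.04317, 0.00719, 0.22302, 0.00719, 0.02158, 0.06475, 0.01439, 0.02878, 0.15108 (working shown to 5 dp, full precision carried).
D = 0.33813² + 0.10072² + 0.04317² + 0.00719² + 0.22302² + 0.00719² + 0.02158² + 0.06475² + 0.01439² + 0.02878² + 0.15108² = 0.11433 + 0.01014 + 0.00186 + 0.00005 + 0.04974 + 0.00005 + 0.00047 + 0.00419 + 0.00021 + 0.00083 + 0.02282 = 0.20470.
To 3 decimal places, D = 0.205.

0.205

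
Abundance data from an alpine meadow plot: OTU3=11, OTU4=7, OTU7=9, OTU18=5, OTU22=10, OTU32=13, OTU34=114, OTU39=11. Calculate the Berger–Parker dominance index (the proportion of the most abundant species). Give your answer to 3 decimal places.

Total N = 11+7+9+5+10+13+114+11 = 180, so the proportions are 0.06111, 0.03889, 0.05, 0.02778, 0.05556, 0.07222, 0.63333, 0.06111 (working shown to 5 dp, full precision carried).
The largest proportion is 0.63333, i.e. d = 0.633 to 3 decimal places.

0.633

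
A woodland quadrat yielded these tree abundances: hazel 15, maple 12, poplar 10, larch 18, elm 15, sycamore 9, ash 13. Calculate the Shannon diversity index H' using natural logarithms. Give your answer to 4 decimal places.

1.9214

Total N = 15+12+10+18+15+9+13 = 92, so the proportions are 0.163043, 0.130435, 0.108696, 0.195652, 0.163043, 0.097826, 0.141304 (working shown to 6 dp, full precision carried).
Each pᵢ ln pᵢ term: 0.163043×(-1.813738)=-0.295718, 0.130435×(-2.036882)=-0.265680, 0.108696×(-2.219203)=-0.241218, 0.195652×(-1.631417)=-0.319190, 0.163043×(-1.813738)=-0.295718, 0.097826×(-2.324564)=-0.227403, 0.141304×(-1.956839)=-0.276510.
Sum = -1.921438, so H' = 1.9214.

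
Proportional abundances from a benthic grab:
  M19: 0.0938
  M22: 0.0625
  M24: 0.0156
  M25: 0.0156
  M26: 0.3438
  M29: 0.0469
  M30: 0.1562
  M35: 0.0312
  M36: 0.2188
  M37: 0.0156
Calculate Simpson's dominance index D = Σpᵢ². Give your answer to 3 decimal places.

D = 0.0938² + 0.0625² + 0.0156² + 0.0156² + 0.3438² + 0.0469² + 0.1562² + 0.0312² + 0.2188² + 0.0156² = 0.00880 + 0.00391 + 0.00024 + 0.00024 + 0.11820 + 0.00220 + 0.02440 + 0.00097 + 0.04787 + 0.00024 = 0.20708 (working shown to 5 dp, full precision carried).
To 3 decimal places, D = 0.207.

0.207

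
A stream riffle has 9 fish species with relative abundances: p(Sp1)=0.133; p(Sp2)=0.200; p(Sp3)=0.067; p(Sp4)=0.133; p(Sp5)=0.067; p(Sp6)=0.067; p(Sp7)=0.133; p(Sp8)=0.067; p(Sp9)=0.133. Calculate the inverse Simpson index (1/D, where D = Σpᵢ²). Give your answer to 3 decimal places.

7.769

D = 0.133² + 0.2² + 0.067² + 0.133² + 0.067² + 0.067² + 0.133² + 0.067² + 0.133² = 0.0176890 + 0.0400000 + 0.0044890 + 0.0176890 + 0.0044890 + 0.0044890 + 0.0176890 + 0.0044890 + 0.0176890 = 0.1287120 (working shown to 7 dp, full precision carried).
So 1/D = 7.76928, i.e. 7.769 to 3 decimal places.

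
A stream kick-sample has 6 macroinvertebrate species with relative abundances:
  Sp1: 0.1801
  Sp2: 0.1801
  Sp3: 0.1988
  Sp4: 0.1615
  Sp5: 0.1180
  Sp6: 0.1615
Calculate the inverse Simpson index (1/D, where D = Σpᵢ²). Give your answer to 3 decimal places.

5.866

D = 0.1801² + 0.1801² + 0.1988² + 0.1615² + 0.118² + 0.1615² = 0.0324360 + 0.0324360 + 0.0395214 + 0.0260823 + 0.0139240 + 0.0260823 = 0.1704820 (working shown to 7 dp, full precision carried).
So 1/D = 5.86572, i.e. 5.866 to 3 decimal places.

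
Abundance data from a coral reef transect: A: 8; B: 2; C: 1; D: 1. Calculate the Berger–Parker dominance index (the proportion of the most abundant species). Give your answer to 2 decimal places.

Total N = 8+2+1+1 = 12, so the proportions are 0.6667, 0.1667, 0.0833, 0.0833 (working shown to 4 dp, full precision carried).
The largest proportion is 0.6667, i.e. d = 0.67 to 2 decimal places.

0.67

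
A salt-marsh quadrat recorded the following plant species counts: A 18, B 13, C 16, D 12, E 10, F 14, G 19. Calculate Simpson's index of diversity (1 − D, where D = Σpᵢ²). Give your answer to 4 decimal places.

0.8510

Total N = 18+13+16+12+10+14+19 = 102, so the proportions are 0.176471, 0.127451, 0.156863, 0.117647, 0.098039, 0.137255, 0.186275 (working shown to 6 dp, full precision carried).
D = 0.176471² + 0.127451² + 0.156863² + 0.117647² + 0.098039² + 0.137255² + 0.186275² = 0.031142 + 0.016244 + 0.024606 + 0.013841 + 0.009612 + 0.018839 + 0.034698 = 0.148981.
So 1 − D = 0.851019, i.e. 0.8510 to 4 decimal places.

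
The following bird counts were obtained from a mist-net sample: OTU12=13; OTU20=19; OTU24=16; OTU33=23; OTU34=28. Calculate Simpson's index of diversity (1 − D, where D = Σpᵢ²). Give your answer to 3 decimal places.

0.786

Total N = 13+19+16+23+28 = 99, so the proportions are 0.13131, 0.19192, 0.16162, 0.23232, 0.28283 (working shown to 5 dp, full precision carried).
D = 0.13131² + 0.19192² + 0.16162² + 0.23232² + 0.28283² = 0.01724 + 0.03683 + 0.02612 + 0.05397 + 0.07999 = 0.21416.
So 1 − D = 0.78584, i.e. 0.786 to 3 decimal places.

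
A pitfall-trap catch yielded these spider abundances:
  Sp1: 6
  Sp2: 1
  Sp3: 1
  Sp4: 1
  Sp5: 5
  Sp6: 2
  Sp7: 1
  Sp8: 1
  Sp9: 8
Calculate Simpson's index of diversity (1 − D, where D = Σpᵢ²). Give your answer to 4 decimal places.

0.8018

Total N = 6+1+1+1+5+2+1+1+8 = 26, so the proportions are 0.230769, 0.038462, 0.038462, 0.038462, 0.192308, 0.076923, 0.038462, 0.038462, 0.307692 (working shown to 6 dp, full precision carried).
D = 0.230769² + 0.038462² + 0.038462² + 0.038462² + 0.192308² + 0.076923² + 0.038462² + 0.038462² + 0.307692² = 0.053254 + 0.001479 + 0.001479 + 0.001479 + 0.036982 + 0.005917 + 0.001479 + 0.001479 + 0.094675 = 0.198225.
So 1 − D = 0.801775, i.e. 0.8018 to 4 decimal places.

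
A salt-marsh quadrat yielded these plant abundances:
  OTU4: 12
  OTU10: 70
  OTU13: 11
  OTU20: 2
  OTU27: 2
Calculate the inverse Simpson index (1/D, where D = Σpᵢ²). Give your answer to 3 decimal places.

Total N = 12+70+11+2+2 = 97, so the proportions are 0.123711, 0.721649, 0.113402, 0.020619, 0.020619 (working shown to 6 dp, full precision carried).
D = 0.123711² + 0.721649² + 0.113402² + 0.020619² + 0.020619² = 0.015304 + 0.520778 + 0.012860 + 0.000425 + 0.000425 = 0.549793.
So 1/D = 1.81887, i.e. 1.819 to 3 decimal places.

1.819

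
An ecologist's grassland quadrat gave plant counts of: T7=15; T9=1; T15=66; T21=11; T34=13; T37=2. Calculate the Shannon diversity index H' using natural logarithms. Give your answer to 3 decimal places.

Total N = 15+1+66+11+13+2 = 108, so the proportions are 0.13889, 0.00926, 0.61111, 0.10185, 0.12037, 0.01852 (working shown to 5 dp, full precision carried).
Each pᵢ ln pᵢ term: 0.13889×(-1.97408)=-0.27418, 0.00926×(-4.68213)=-0.04335, 0.61111×(-0.49248)=-0.30096, 0.10185×(-2.28424)=-0.23265, 0.12037×(-2.11718)=-0.25485, 0.01852×(-3.98898)=-0.07387.
Sum = -1.17986, so H' = 1.180.

1.180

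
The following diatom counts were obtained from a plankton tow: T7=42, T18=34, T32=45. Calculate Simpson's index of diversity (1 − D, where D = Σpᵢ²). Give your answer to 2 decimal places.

0.66

Total N = 42+34+45 = 121, so the proportions are 0.3471, 0.281, 0.3719 (working shown to 4 dp, full precision carried).
D = 0.3471² + 0.281² + 0.3719² = 0.1205 + 0.0790 + 0.1383 = 0.3378.
So 1 − D = 0.6622, i.e. 0.66 to 2 decimal places.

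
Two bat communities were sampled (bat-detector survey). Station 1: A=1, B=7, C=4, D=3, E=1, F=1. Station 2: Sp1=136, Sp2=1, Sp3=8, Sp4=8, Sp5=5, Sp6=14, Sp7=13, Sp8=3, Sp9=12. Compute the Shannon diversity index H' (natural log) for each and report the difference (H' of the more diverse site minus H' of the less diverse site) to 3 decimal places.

0.278

Station 1: N=17, proportions 0.05882, 0.41176, 0.23529, 0.17647, 0.05882, 0.05882, giving H' = 1.51190 (working shown to 5 dp, full precision carried).
Station 2: N=200, proportions 0.68, 0.005, 0.04, 0.04, 0.025, 0.07, 0.065, 0.015, 0.06, giving H' = 1.23409.
Difference = |1.51190 − 1.23409| = 0.27781, i.e. 0.278 to 3 decimal places.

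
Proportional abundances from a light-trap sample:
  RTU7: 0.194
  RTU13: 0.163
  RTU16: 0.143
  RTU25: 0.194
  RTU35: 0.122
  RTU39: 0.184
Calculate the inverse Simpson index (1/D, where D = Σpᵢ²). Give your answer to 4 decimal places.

5.8469

D = 0.194² + 0.163² + 0.143² + 0.194² + 0.122² + 0.184² = 0.03763600 + 0.02656900 + 0.02044900 + 0.03763600 + 0.01488400 + 0.03385600 = 0.17103000 (working shown to 8 dp, full precision carried).
So 1/D = 5.846927, i.e. 5.8469 to 4 decimal places.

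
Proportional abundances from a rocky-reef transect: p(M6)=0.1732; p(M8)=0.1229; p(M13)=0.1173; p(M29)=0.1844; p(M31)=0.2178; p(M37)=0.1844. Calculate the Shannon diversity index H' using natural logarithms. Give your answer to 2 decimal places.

1.77

Each pᵢ ln pᵢ term (working shown to 4 dp, full precision carried): 0.1732×(-1.7533)=-0.3037, 0.1229×(-2.0964)=-0.2576, 0.1173×(-2.1430)=-0.2514, 0.1844×(-1.6906)=-0.3118, 0.2178×(-1.5242)=-0.3320, 0.1844×(-1.6906)=-0.3118.
Sum = -1.7682, so H' = 1.77.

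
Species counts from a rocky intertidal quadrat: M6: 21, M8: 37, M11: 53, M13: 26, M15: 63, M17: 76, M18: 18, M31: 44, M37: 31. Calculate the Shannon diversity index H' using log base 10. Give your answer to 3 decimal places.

0.910

Total N = 21+37+53+26+63+76+18+44+31 = 369, so the proportions are 0.05691, 0.10027, 0.14363, 0.07046, 0.17073, 0.20596, 0.04878, 0.11924, 0.08401 (working shown to 5 dp, full precision carried).
Each pᵢ log₁₀ pᵢ term: 0.05691×(-1.24481)=-0.07084, 0.10027×(-0.99882)=-0.10015, 0.14363×(-0.84275)=-0.12105, 0.07046×(-1.15205)=-0.08117, 0.17073×(-0.76769)=-0.13107, 0.20596×(-0.68621)=-0.14133, 0.04878×(-1.31175)=-0.06399, 0.11924×(-0.92357)=-0.11013, 0.08401×(-1.07566)=-0.09037.
Sum = -0.91010, so H' = 0.910.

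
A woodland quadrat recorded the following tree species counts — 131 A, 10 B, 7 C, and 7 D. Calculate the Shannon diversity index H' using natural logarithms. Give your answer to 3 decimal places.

Total N = 131+10+7+7 = 155, so the proportions are 0.84516, 0.06452, 0.04516, 0.04516 (working shown to 5 dp, full precision carried).
Each pᵢ ln pᵢ term: 0.84516×(-0.16823)=-0.14218, 0.06452×(-2.74084)=-0.17683, 0.04516×(-3.09751)=-0.13989, 0.04516×(-3.09751)=-0.13989.
Sum = -0.59878, so H' = 0.599.

0.599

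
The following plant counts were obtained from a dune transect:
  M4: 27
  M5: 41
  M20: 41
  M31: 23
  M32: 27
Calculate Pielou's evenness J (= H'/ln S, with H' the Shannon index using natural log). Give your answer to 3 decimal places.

0.982

Total N = 27+41+41+23+27 = 159, so the proportions are 0.16981, 0.25786, 0.25786, 0.14465, 0.16981 (working shown to 5 dp, full precision carried).
H' = −Σ pᵢ ln pᵢ = −((-0.30109) + (-0.34949) + (-0.34949) + (-0.27968) + (-0.30109)) = 1.58083.
With S = 5 species, ln S = 1.60944, so J = 1.58083/1.60944 = 0.98222, i.e. 0.982 to 3 decimal places.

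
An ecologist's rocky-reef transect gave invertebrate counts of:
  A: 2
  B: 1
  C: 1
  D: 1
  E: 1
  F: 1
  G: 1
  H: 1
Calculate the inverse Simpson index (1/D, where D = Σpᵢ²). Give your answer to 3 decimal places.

Total N = 2+1+1+1+1+1+1+1 = 9, so the proportions are 0.2222222, 0.1111111, 0.1111111, 0.1111111, 0.1111111, 0.1111111, 0.1111111, 0.1111111 (working shown to 7 dp, full precision carried).
D = 0.2222222² + 0.1111111² + 0.1111111² + 0.1111111² + 0.1111111² + 0.1111111² + 0.1111111² + 0.1111111² = 0.0493827 + 0.0123457 + 0.0123457 + 0.0123457 + 0.0123457 + 0.0123457 + 0.0123457 + 0.0123457 = 0.1358025.
So 1/D = 7.36364, i.e. 7.364 to 3 decimal places.

7.364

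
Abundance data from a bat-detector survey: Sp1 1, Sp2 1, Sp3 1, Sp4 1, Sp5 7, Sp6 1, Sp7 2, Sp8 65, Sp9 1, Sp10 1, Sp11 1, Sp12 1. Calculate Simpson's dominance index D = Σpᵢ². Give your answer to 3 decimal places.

0.622

Total N = 1+1+1+1+7+1+2+65+1+1+1+1 = 83, so the proportions are 0.01205, 0.01205, 0.01205, 0.01205, 0.08434, 0.01205, 0.0241, 0.78313, 0.01205, 0.01205, 0.01205, 0.01205 (working shown to 5 dp, full precision carried).
D = 0.01205² + 0.01205² + 0.01205² + 0.01205² + 0.08434² + 0.01205² + 0.0241² + 0.78313² + 0.01205² + 0.01205² + 0.01205² + 0.01205² = 0.00015 + 0.00015 + 0.00015 + 0.00015 + 0.00711 + 0.00015 + 0.00058 + 0.61330 + 0.00015 + 0.00015 + 0.00015 + 0.00015 = 0.62230.
To 3 decimal places, D = 0.622.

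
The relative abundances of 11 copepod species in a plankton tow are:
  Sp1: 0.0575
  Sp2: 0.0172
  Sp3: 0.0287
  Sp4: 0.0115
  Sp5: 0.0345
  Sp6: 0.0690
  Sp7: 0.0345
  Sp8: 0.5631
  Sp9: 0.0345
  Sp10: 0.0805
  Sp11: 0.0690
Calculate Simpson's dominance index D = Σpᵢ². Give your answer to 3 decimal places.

D = 0.0575² + 0.0172² + 0.0287² + 0.0115² + 0.0345² + 0.069² + 0.0345² + 0.5631² + 0.0345² + 0.0805² + 0.069² = 0.00331 + 0.00030 + 0.00082 + 0.00013 + 0.00119 + 0.00476 + 0.00119 + 0.31708 + 0.00119 + 0.00648 + 0.00476 = 0.34121 (working shown to 5 dp, full precision carried).
To 3 decimal places, D = 0.341.

0.341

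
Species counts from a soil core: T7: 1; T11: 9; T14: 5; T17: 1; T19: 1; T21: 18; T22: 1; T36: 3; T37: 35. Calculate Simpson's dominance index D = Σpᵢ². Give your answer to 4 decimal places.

Total N = 1+9+5+1+1+18+1+3+35 = 74, so the proportions are 0.013514, 0.121622, 0.067568, 0.013514, 0.013514, 0.243243, 0.013514, 0.040541, 0.472973 (working shown to 6 dp, full precision carried).
D = 0.013514² + 0.121622² + 0.067568² + 0.013514² + 0.013514² + 0.243243² + 0.013514² + 0.040541² + 0.472973² = 0.000183 + 0.014792 + 0.004565 + 0.000183 + 0.000183 + 0.059167 + 0.000183 + 0.001644 + 0.223703 = 0.304602.
To 4 decimal places, D = 0.3046.

0.3046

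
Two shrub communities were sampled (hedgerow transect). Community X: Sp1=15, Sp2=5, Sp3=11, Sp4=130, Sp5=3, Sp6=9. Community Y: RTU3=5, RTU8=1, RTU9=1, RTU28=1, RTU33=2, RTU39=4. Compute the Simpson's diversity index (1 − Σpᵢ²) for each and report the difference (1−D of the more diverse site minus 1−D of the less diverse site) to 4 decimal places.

Community X: N=173, proportions 0.086705, 0.028902, 0.063584, 0.751445, 0.017341, 0.052023, giving 1−D = 0.419927 (working shown to 6 dp, full precision carried).
Community Y: N=14, proportions 0.357143, 0.071429, 0.071429, 0.071429, 0.142857, 0.285714, giving 1−D = 0.755102.
Difference = |0.419927 − 0.755102| = 0.335175, i.e. 0.3352 to 4 decimal places.

0.3352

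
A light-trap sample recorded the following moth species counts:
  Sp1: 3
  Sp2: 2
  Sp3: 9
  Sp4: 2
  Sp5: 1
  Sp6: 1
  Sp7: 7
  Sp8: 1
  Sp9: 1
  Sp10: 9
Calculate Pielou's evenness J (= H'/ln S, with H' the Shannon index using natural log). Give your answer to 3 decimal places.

Total N = 3+2+9+2+1+1+7+1+1+9 = 36, so the proportions are 0.08333, 0.05556, 0.25, 0.05556, 0.02778, 0.02778, 0.19444, 0.02778, 0.02778, 0.25 (working shown to 5 dp, full precision carried).
H' = −Σ pᵢ ln pᵢ = −((-0.20708) + (-0.16058) + (-0.34657) + (-0.16058) + (-0.09954) + (-0.09954) + (-0.31842) + (-0.09954) + (-0.09954) + (-0.34657)) = 1.93797.
With S = 10 species, ln S = 2.30259, so J = 1.93797/2.30259 = 0.84165, i.e. 0.842 to 3 decimal places.

0.842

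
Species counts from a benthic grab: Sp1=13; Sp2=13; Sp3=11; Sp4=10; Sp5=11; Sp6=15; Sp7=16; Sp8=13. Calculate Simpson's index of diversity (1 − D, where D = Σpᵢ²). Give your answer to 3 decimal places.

Total N = 13+13+11+10+11+15+16+13 = 102, so the proportions are 0.12745, 0.12745, 0.10784, 0.09804, 0.10784, 0.14706, 0.15686, 0.12745 (working shown to 5 dp, full precision carried).
D = 0.12745² + 0.12745² + 0.10784² + 0.09804² + 0.10784² + 0.14706² + 0.15686² + 0.12745² = 0.01624 + 0.01624 + 0.01163 + 0.00961 + 0.01163 + 0.02163 + 0.02461 + 0.01624 = 0.12784.
So 1 − D = 0.87216, i.e. 0.872 to 3 decimal places.

0.872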